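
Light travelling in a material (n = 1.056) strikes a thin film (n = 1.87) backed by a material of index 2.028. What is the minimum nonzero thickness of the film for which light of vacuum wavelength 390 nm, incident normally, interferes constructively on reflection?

Top surface (1.056 → 1.87): reflection off a higher-index medium gives a half-wave phase shift.
Ray reflecting at the bottom interface goes from n = 1.87 toward n = 2.028: a half-wave phase shift.
Zero or two π shifts → no net half-wave offset.
So the condition for constructive reflection is 2 n t = m λ.
Minimum nonzero at m = 1: t = λ / (2 n) = 390 / (2 × 1.87) = 104 nm.

104 nm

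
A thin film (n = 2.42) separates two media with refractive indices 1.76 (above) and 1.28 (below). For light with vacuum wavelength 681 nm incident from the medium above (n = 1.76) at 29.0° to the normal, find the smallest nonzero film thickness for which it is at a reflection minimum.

Ray reflecting at the top interface goes from n = 1.76 toward n = 2.42: a half-wave phase shift.
At the lower boundary (n = 2.42 to n = 1.28) the reflected ray undergoes no phase shift.
Net: one phase inversion between the two reflected rays.
So the condition for destructive reflection is 2 n t cos θ_r = m λ.
Snell's law: 1.76 sin 29.0° = 2.42 sin θ_r → sin θ_r = 0.353, cos θ_r = 0.936.
Minimum nonzero at m = 1: t = λ / (2 n cos θ_r) = 681 / (2 × 2.42 × 0.936) = 150 nm.

150 nm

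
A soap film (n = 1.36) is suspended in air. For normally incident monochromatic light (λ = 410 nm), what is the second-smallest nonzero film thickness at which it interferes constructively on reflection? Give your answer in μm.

0.226 μm

At the upper boundary (n = 1.0 to n = 1.36) the reflected ray undergoes a half-wave phase shift.
At the lower boundary (n = 1.36 to n = 1.0) the reflected ray undergoes no phase shift.
Net: one phase inversion between the two reflected rays.
For maximum reflection here: 2 n t = (m + ½) λ.
The second-smallest nonzero thickness corresponds to m = 1: t = (m + ½) λ / (2 n) = 1.50 × 410 / (2 × 1.36) = 226 nm.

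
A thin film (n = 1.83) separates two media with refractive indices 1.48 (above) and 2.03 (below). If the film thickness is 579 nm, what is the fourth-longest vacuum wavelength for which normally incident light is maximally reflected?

530 nm

At the upper boundary (n = 1.48 to n = 1.83) the reflected ray undergoes a half-wave phase shift.
Bottom surface (1.83 → 2.03): reflection off a higher-index medium gives a half-wave phase shift.
Zero or two π shifts → no net half-wave offset.
For bright reflection here: 2 n t = m λ.
λ = 2 n t / m. The fourth-longest wavelength is m = 4: λ = 2 × 1.83 × 579 / 4.00 = 530 nm.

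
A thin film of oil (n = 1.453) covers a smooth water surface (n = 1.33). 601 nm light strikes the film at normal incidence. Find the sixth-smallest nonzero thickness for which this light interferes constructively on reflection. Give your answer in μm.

At the upper boundary (n = 1.0 to n = 1.453) the reflected ray undergoes a half-wave phase shift.
Bottom surface (1.453 → 1.33): reflection off a lower-index medium gives no phase shift.
The two reflections differ by half a wavelength.
For maximum reflection here: 2 n t = (m + ½) λ.
The sixth-smallest nonzero thickness corresponds to m = 5: t = (m + ½) λ / (2 n) = 5.50 × 601 / (2 × 1.453) = 1137 nm.

1.14 μm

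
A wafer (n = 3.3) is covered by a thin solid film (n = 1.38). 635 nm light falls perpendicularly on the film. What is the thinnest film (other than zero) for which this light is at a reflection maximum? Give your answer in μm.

0.230 μm

Top surface (1.0 → 1.38): reflection off a higher-index medium gives a half-wave phase shift.
At the lower boundary (n = 1.38 to n = 3.3) the reflected ray undergoes a half-wave phase shift.
The two reflections carry the same phase change, so no net offset.
So the condition for constructive reflection is 2 n t = m λ.
Minimum nonzero at m = 1: t = λ / (2 n) = 635 / (2 × 1.38) = 230 nm.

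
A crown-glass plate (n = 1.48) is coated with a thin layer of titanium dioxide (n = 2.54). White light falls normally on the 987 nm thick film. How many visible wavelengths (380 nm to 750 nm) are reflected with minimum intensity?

7

Top surface (1.0 → 2.54): reflection off a higher-index medium gives a half-wave phase shift.
At the lower boundary (n = 2.54 to n = 1.48) the reflected ray undergoes no phase shift.
Exactly one π shift → a net half-wave offset.
With one net inversion, destructive interference in reflection requires 2 n t = m λ.
λ = 2 n t / m = 5014 / m nm.
m=6: 836 nm (IR); m=7: 716 nm (visible); m=8: 627 nm (visible); m=9: 557 nm (visible); m=10: 501 nm (visible); m=11: 456 nm (visible); m=12: 418 nm (visible); m=13: 386 nm (visible); m=14: 358 nm (UV).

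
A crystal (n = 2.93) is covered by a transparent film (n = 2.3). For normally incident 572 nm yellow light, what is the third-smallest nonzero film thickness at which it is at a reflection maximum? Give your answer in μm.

0.373 μm

Top surface (1.0 → 2.3): reflection off a higher-index medium gives a half-wave phase shift.
Ray reflecting at the bottom interface goes from n = 2.3 toward n = 2.93: a half-wave phase shift.
The two reflections carry the same phase change, so no net offset.
For maximum reflection here: 2 n t = m λ.
The third-smallest nonzero thickness corresponds to m = 3: t = m λ / (2 n) = 3.00 × 572 / (2 × 2.3) = 373 nm.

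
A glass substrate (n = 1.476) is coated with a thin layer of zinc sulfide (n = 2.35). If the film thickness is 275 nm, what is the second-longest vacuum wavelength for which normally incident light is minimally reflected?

Ray reflecting at the top interface goes from n = 1.0 toward n = 2.35: a half-wave phase shift.
Bottom surface (2.35 → 1.476): reflection off a lower-index medium gives no phase shift.
Net: one phase inversion between the two reflected rays.
So the condition for destructive reflection is 2 n t = m λ.
λ = 2 n t / m. The second-longest wavelength is m = 2: λ = 2 × 2.35 × 275 / 2.00 = 646 nm.

646 nm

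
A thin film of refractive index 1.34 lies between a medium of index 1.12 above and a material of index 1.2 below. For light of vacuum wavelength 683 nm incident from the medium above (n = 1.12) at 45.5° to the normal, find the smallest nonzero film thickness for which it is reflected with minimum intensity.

317 nm

At the upper boundary (n = 1.12 to n = 1.34) the reflected ray undergoes a half-wave phase shift.
Bottom surface (1.34 → 1.2): reflection off a lower-index medium gives no phase shift.
The two reflections differ by half a wavelength.
For minimum reflection here: 2 n t cos θ_r = m λ.
Snell's law: 1.12 sin 45.5° = 1.34 sin θ_r → sin θ_r = 0.596, cos θ_r = 0.803.
Minimum nonzero at m = 1: t = λ / (2 n cos θ_r) = 683 / (2 × 1.34 × 0.803) = 317 nm.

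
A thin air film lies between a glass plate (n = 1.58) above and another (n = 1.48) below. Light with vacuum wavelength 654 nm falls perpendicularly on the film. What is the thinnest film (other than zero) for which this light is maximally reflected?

At the upper boundary (n = 1.58 to n = 1.0) the reflected ray undergoes no phase shift.
At the lower boundary (n = 1.0 to n = 1.48) the reflected ray undergoes a half-wave phase shift.
Net: one phase inversion between the two reflected rays.
With one net inversion, constructive interference in reflection requires 2 n t = (m + ½) λ.
Minimum at m = 0: t = λ / (4 n) = 654 / (4 × 1.0) = 164 nm.

164 nm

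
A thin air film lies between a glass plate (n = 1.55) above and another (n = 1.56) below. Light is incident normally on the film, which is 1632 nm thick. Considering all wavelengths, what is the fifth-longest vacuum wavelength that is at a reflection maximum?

Top surface (1.55 → 1.0): reflection off a lower-index medium gives no phase shift.
Ray reflecting at the bottom interface goes from n = 1.0 toward n = 1.56: a half-wave phase shift.
Net: one phase inversion between the two reflected rays.
For strong reflection here: 2 n t = (m + ½) λ.
λ = 2 n t / (m + ½). The fifth-longest wavelength is m = 4: λ = 2 × 1.0 × 1632 / 4.50 = 725 nm.

725 nm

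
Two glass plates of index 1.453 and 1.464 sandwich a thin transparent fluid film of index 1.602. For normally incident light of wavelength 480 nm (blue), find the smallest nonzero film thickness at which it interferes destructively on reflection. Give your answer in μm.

Ray reflecting at the top interface goes from n = 1.453 toward n = 1.602: a half-wave phase shift.
At the lower boundary (n = 1.602 to n = 1.464) the reflected ray undergoes no phase shift.
Net: one phase inversion between the two reflected rays.
For minimum reflection here: 2 n t = m λ.
Minimum nonzero at m = 1: t = λ / (2 n) = 480 / (2 × 1.602) = 150 nm.

0.150 μm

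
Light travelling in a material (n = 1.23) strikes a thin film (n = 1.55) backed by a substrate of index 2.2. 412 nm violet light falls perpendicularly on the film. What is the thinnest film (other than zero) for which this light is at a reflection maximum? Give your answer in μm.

0.133 μm

Top surface (1.23 → 1.55): reflection off a higher-index medium gives a half-wave phase shift.
Bottom surface (1.55 → 2.2): reflection off a higher-index medium gives a half-wave phase shift.
The two reflections carry the same phase change, so no net offset.
With no net inversion, constructive interference in reflection requires 2 n t = m λ.
Minimum nonzero at m = 1: t = λ / (2 n) = 412 / (2 × 1.55) = 133 nm.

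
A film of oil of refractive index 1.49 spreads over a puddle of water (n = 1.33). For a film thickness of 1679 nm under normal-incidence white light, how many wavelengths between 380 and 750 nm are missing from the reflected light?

7

Ray reflecting at the top interface goes from n = 1.0 toward n = 1.49: a half-wave phase shift.
Ray reflecting at the bottom interface goes from n = 1.49 toward n = 1.33: no phase shift.
The two reflections differ by half a wavelength.
With one net inversion, destructive interference in reflection requires 2 n t = m λ.
λ = 2 n t / m = 5003 / m nm.
m=6: 834 nm (IR); m=7: 715 nm (visible); m=8: 625 nm (visible); m=9: 556 nm (visible); m=10: 500 nm (visible); m=11: 455 nm (visible); m=12: 417 nm (visible); m=13: 385 nm (visible); m=14: 357 nm (UV).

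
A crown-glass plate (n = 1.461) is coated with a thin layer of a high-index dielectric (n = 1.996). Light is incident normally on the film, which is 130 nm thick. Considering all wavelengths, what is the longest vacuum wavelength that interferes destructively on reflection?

At the upper boundary (n = 1.0 to n = 1.996) the reflected ray undergoes a half-wave phase shift.
Ray reflecting at the bottom interface goes from n = 1.996 toward n = 1.461: no phase shift.
Net: one phase inversion between the two reflected rays.
So the condition for destructive reflection is 2 n t = m λ.
λ = 2 n t / m. The longest wavelength is m = 1: λ = 2 × 1.996 × 130 / 1.00 = 519 nm.

519 nm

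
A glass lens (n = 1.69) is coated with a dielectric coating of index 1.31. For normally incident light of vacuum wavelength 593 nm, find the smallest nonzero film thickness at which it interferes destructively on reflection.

113 nm

Ray reflecting at the top interface goes from n = 1.0 toward n = 1.31: a half-wave phase shift.
At the lower boundary (n = 1.31 to n = 1.69) the reflected ray undergoes a half-wave phase shift.
Net: no relative phase inversion (both shifts match).
So the condition for destructive reflection is 2 n t = (m + ½) λ.
Minimum at m = 0: t = λ / (4 n) = 593 / (4 × 1.31) = 113 nm.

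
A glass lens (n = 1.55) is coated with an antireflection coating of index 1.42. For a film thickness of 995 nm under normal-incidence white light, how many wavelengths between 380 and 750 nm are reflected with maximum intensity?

4

Top surface (1.0 → 1.42): reflection off a higher-index medium gives a half-wave phase shift.
At the lower boundary (n = 1.42 to n = 1.55) the reflected ray undergoes a half-wave phase shift.
The two reflections carry the same phase change, so no net offset.
For maximum reflection here: 2 n t = m λ.
λ = 2 n t / m = 2826 / m nm.
m=3: 942 nm (IR); m=4: 706 nm (visible); m=5: 565 nm (visible); m=6: 471 nm (visible); m=7: 404 nm (visible); m=8: 353 nm (UV).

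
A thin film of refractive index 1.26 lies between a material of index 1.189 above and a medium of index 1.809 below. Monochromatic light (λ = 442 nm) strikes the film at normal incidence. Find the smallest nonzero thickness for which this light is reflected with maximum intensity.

Ray reflecting at the top interface goes from n = 1.189 toward n = 1.26: a half-wave phase shift.
Bottom surface (1.26 → 1.809): reflection off a higher-index medium gives a half-wave phase shift.
The two reflections carry the same phase change, so no net offset.
For bright reflection here: 2 n t = m λ.
The smallest nonzero thickness corresponds to m = 1: t = m λ / (2 n) = 1.00 × 442 / (2 × 1.26) = 175 nm.

175 nm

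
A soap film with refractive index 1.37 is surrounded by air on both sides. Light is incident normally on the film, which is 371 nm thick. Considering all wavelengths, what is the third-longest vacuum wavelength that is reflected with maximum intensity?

407 nm

At the upper boundary (n = 1.0 to n = 1.37) the reflected ray undergoes a half-wave phase shift.
Bottom surface (1.37 → 1.0): reflection off a lower-index medium gives no phase shift.
Exactly one π shift → a net half-wave offset.
So the condition for constructive reflection is 2 n t = (m + ½) λ.
λ = 2 n t / (m + ½). The third-longest wavelength is m = 2: λ = 2 × 1.37 × 371 / 2.50 = 407 nm.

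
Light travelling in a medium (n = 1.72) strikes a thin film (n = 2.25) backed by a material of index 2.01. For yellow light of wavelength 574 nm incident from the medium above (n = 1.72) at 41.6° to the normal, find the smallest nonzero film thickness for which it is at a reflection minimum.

148 nm

At the upper boundary (n = 1.72 to n = 2.25) the reflected ray undergoes a half-wave phase shift.
Ray reflecting at the bottom interface goes from n = 2.25 toward n = 2.01: no phase shift.
Exactly one π shift → a net half-wave offset.
For weak reflection here: 2 n t cos θ_r = m λ.
Snell's law: 1.72 sin 41.6° = 2.25 sin θ_r → sin θ_r = 0.508, cos θ_r = 0.862.
Minimum nonzero at m = 1: t = λ / (2 n cos θ_r) = 574 / (2 × 2.25 × 0.862) = 148 nm.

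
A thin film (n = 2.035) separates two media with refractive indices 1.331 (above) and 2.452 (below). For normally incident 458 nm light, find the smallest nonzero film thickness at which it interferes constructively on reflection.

113 nm

Top surface (1.331 → 2.035): reflection off a higher-index medium gives a half-wave phase shift.
At the lower boundary (n = 2.035 to n = 2.452) the reflected ray undergoes a half-wave phase shift.
Zero or two π shifts → no net half-wave offset.
For bright reflection here: 2 n t = m λ.
Minimum nonzero at m = 1: t = λ / (2 n) = 458 / (2 × 2.035) = 113 nm.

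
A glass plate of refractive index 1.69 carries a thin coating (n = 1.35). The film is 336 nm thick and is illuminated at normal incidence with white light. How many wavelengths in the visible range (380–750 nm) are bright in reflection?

Top surface (1.0 → 1.35): reflection off a higher-index medium gives a half-wave phase shift.
At the lower boundary (n = 1.35 to n = 1.69) the reflected ray undergoes a half-wave phase shift.
The two reflections carry the same phase change, so no net offset.
For maximum reflection here: 2 n t = m λ.
λ = 2 n t / m = 907 / m nm.
m=1: 907 nm (IR); m=2: 454 nm (visible); m=3: 302 nm (UV).

1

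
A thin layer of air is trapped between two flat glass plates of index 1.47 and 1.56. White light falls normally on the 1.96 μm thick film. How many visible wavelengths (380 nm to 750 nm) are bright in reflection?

At the upper boundary (n = 1.47 to n = 1.0) the reflected ray undergoes no phase shift.
Bottom surface (1.0 → 1.56): reflection off a higher-index medium gives a half-wave phase shift.
Exactly one π shift → a net half-wave offset.
With one net inversion, constructive interference in reflection requires 2 n t = (m + ½) λ.
λ = 2 n t / (m + ½) = 3920 / (m + ½) nm.
m=4: 871 nm (IR); m=5: 713 nm (visible); m=6: 603 nm (visible); m=7: 523 nm (visible); m=8: 461 nm (visible); m=9: 413 nm (visible); m=10: 373 nm (UV).

5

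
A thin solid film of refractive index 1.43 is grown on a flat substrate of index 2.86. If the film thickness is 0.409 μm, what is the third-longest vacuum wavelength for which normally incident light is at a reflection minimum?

468 nm

At the upper boundary (n = 1.0 to n = 1.43) the reflected ray undergoes a half-wave phase shift.
Bottom surface (1.43 → 2.86): reflection off a higher-index medium gives a half-wave phase shift.
The two reflections carry the same phase change, so no net offset.
With no net inversion, destructive interference in reflection requires 2 n t = (m + ½) λ.
λ = 2 n t / (m + ½). The third-longest wavelength is m = 2: λ = 2 × 1.43 × 409 / 2.50 = 468 nm.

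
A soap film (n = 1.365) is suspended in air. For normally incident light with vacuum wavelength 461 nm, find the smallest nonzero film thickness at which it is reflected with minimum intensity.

Top surface (1.0 → 1.365): reflection off a higher-index medium gives a half-wave phase shift.
Bottom surface (1.365 → 1.0): reflection off a lower-index medium gives no phase shift.
The two reflections differ by half a wavelength.
With one net inversion, destructive interference in reflection requires 2 n t = m λ.
Minimum nonzero at m = 1: t = λ / (2 n) = 461 / (2 × 1.365) = 169 nm.

169 nm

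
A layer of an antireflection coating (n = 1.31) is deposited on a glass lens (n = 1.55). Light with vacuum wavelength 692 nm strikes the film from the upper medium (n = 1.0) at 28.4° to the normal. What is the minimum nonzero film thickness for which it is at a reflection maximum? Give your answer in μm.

Ray reflecting at the top interface goes from n = 1.0 toward n = 1.31: a half-wave phase shift.
At the lower boundary (n = 1.31 to n = 1.55) the reflected ray undergoes a half-wave phase shift.
Net: no relative phase inversion (both shifts match).
With no net inversion, constructive interference in reflection requires 2 n t cos θ_r = m λ.
Snell's law: 1.0 sin 28.4° = 1.31 sin θ_r → sin θ_r = 0.363, cos θ_r = 0.932.
Minimum nonzero at m = 1: t = λ / (2 n cos θ_r) = 692 / (2 × 1.31 × 0.932) = 283 nm.

0.283 μm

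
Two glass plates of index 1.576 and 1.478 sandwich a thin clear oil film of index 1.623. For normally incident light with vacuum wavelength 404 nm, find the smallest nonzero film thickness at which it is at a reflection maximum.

62.2 nm

Ray reflecting at the top interface goes from n = 1.576 toward n = 1.623: a half-wave phase shift.
Ray reflecting at the bottom interface goes from n = 1.623 toward n = 1.478: no phase shift.
The two reflections differ by half a wavelength.
For strong reflection here: 2 n t = (m + ½) λ.
Minimum at m = 0: t = λ / (4 n) = 404 / (4 × 1.623) = 62.2 nm.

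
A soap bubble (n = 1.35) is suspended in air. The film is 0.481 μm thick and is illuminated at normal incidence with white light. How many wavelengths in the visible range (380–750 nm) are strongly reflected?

1

Ray reflecting at the top interface goes from n = 1.0 toward n = 1.35: a half-wave phase shift.
Bottom surface (1.35 → 1.0): reflection off a lower-index medium gives no phase shift.
Net: one phase inversion between the two reflected rays.
With one net inversion, constructive interference in reflection requires 2 n t = (m + ½) λ.
λ = 2 n t / (m + ½) = 1299 / (m + ½) nm.
m=1: 866 nm (IR); m=2: 519 nm (visible); m=3: 371 nm (UV).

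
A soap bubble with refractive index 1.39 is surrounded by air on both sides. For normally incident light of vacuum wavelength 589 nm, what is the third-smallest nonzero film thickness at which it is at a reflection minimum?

Top surface (1.0 → 1.39): reflection off a higher-index medium gives a half-wave phase shift.
At the lower boundary (n = 1.39 to n = 1.0) the reflected ray undergoes no phase shift.
Net: one phase inversion between the two reflected rays.
For weak reflection here: 2 n t = m λ.
The third-smallest nonzero thickness corresponds to m = 3: t = m λ / (2 n) = 3.00 × 589 / (2 × 1.39) = 636 nm.

636 nm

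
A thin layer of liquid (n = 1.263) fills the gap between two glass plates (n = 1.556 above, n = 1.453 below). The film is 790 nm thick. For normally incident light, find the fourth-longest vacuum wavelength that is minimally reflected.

Top surface (1.556 → 1.263): reflection off a lower-index medium gives no phase shift.
At the lower boundary (n = 1.263 to n = 1.453) the reflected ray undergoes a half-wave phase shift.
Net: one phase inversion between the two reflected rays.
For minimum reflection here: 2 n t = m λ.
λ = 2 n t / m. The fourth-longest wavelength is m = 4: λ = 2 × 1.263 × 790 / 4.00 = 499 nm.

499 nm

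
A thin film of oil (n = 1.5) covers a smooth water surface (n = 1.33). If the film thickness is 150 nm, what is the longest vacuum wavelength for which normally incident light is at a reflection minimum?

450 nm

Ray reflecting at the top interface goes from n = 1.0 toward n = 1.5: a half-wave phase shift.
Ray reflecting at the bottom interface goes from n = 1.5 toward n = 1.33: no phase shift.
Exactly one π shift → a net half-wave offset.
With one net inversion, destructive interference in reflection requires 2 n t = m λ.
λ = 2 n t / m. The longest wavelength is m = 1: λ = 2 × 1.5 × 150 / 1.00 = 450 nm.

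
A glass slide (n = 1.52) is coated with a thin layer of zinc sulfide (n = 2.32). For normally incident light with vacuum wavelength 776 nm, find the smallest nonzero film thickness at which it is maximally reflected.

Ray reflecting at the top interface goes from n = 1.0 toward n = 2.32: a half-wave phase shift.
At the lower boundary (n = 2.32 to n = 1.52) the reflected ray undergoes no phase shift.
The two reflections differ by half a wavelength.
With one net inversion, constructive interference in reflection requires 2 n t = (m + ½) λ.
Minimum at m = 0: t = λ / (4 n) = 776 / (4 × 2.32) = 83.6 nm.

83.6 nm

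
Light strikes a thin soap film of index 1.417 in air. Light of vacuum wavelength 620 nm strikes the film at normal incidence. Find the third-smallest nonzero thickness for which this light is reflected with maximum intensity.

At the upper boundary (n = 1.0 to n = 1.417) the reflected ray undergoes a half-wave phase shift.
Bottom surface (1.417 → 1.0): reflection off a lower-index medium gives no phase shift.
The two reflections differ by half a wavelength.
With one net inversion, constructive interference in reflection requires 2 n t = (m + ½) λ.
The third-smallest nonzero thickness corresponds to m = 2: t = (m + ½) λ / (2 n) = 2.50 × 620 / (2 × 1.417) = 547 nm.

547 nm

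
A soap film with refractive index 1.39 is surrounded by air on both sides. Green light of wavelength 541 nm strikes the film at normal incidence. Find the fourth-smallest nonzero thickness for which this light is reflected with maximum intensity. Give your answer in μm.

0.681 μm

At the upper boundary (n = 1.0 to n = 1.39) the reflected ray undergoes a half-wave phase shift.
At the lower boundary (n = 1.39 to n = 1.0) the reflected ray undergoes no phase shift.
The two reflections differ by half a wavelength.
For maximum reflection here: 2 n t = (m + ½) λ.
The fourth-smallest nonzero thickness corresponds to m = 3: t = (m + ½) λ / (2 n) = 3.50 × 541 / (2 × 1.39) = 681 nm.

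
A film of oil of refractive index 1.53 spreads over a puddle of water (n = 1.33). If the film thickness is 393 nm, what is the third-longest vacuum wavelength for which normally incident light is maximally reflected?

Ray reflecting at the top interface goes from n = 1.0 toward n = 1.53: a half-wave phase shift.
Bottom surface (1.53 → 1.33): reflection off a lower-index medium gives no phase shift.
Exactly one π shift → a net half-wave offset.
With one net inversion, constructive interference in reflection requires 2 n t = (m + ½) λ.
λ = 2 n t / (m + ½). The third-longest wavelength is m = 2: λ = 2 × 1.53 × 393 / 2.50 = 481 nm.

481 nm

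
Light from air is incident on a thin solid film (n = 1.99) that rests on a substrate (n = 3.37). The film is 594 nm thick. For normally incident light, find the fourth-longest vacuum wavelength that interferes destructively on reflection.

675 nm

Top surface (1.0 → 1.99): reflection off a higher-index medium gives a half-wave phase shift.
Ray reflecting at the bottom interface goes from n = 1.99 toward n = 3.37: a half-wave phase shift.
Zero or two π shifts → no net half-wave offset.
So the condition for destructive reflection is 2 n t = (m + ½) λ.
λ = 2 n t / (m + ½). The fourth-longest wavelength is m = 3: λ = 2 × 1.99 × 594 / 3.50 = 675 nm.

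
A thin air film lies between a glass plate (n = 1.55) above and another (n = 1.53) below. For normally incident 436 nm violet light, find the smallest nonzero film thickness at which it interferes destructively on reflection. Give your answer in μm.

Ray reflecting at the top interface goes from n = 1.55 toward n = 1.0: no phase shift.
Ray reflecting at the bottom interface goes from n = 1.0 toward n = 1.53: a half-wave phase shift.
Exactly one π shift → a net half-wave offset.
So the condition for destructive reflection is 2 n t = m λ.
Minimum nonzero at m = 1: t = λ / (2 n) = 436 / (2 × 1.0) = 218 nm.

0.218 μm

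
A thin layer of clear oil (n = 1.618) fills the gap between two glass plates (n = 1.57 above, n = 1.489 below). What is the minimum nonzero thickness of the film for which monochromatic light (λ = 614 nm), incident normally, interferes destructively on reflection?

Top surface (1.57 → 1.618): reflection off a higher-index medium gives a half-wave phase shift.
At the lower boundary (n = 1.618 to n = 1.489) the reflected ray undergoes no phase shift.
Net: one phase inversion between the two reflected rays.
So the condition for destructive reflection is 2 n t = m λ.
Minimum nonzero at m = 1: t = λ / (2 n) = 614 / (2 × 1.618) = 190 nm.

190 nm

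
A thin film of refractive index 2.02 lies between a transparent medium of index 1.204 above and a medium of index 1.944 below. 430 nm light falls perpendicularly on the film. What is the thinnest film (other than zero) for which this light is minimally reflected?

Ray reflecting at the top interface goes from n = 1.204 toward n = 2.02: a half-wave phase shift.
At the lower boundary (n = 2.02 to n = 1.944) the reflected ray undergoes no phase shift.
Exactly one π shift → a net half-wave offset.
For dark reflection here: 2 n t = m λ.
Minimum nonzero at m = 1: t = λ / (2 n) = 430 / (2 × 2.02) = 106 nm.

106 nm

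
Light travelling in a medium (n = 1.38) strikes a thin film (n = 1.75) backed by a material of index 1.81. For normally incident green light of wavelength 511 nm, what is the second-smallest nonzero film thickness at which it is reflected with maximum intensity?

292 nm

Top surface (1.38 → 1.75): reflection off a higher-index medium gives a half-wave phase shift.
At the lower boundary (n = 1.75 to n = 1.81) the reflected ray undergoes a half-wave phase shift.
The two reflections carry the same phase change, so no net offset.
For bright reflection here: 2 n t = m λ.
The second-smallest nonzero thickness corresponds to m = 2: t = m λ / (2 n) = 2.00 × 511 / (2 × 1.75) = 292 nm.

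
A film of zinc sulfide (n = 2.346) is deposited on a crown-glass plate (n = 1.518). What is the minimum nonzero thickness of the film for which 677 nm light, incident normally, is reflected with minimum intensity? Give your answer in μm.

0.144 μm

Top surface (1.0 → 2.346): reflection off a higher-index medium gives a half-wave phase shift.
Bottom surface (2.346 → 1.518): reflection off a lower-index medium gives no phase shift.
Net: one phase inversion between the two reflected rays.
With one net inversion, destructive interference in reflection requires 2 n t = m λ.
Minimum nonzero at m = 1: t = λ / (2 n) = 677 / (2 × 2.346) = 144 nm.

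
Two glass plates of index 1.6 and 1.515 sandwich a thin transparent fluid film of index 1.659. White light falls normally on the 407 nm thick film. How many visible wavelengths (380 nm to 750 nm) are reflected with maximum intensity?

At the upper boundary (n = 1.6 to n = 1.659) the reflected ray undergoes a half-wave phase shift.
Bottom surface (1.659 → 1.515): reflection off a lower-index medium gives no phase shift.
Exactly one π shift → a net half-wave offset.
With one net inversion, constructive interference in reflection requires 2 n t = (m + ½) λ.
λ = 2 n t / (m + ½) = 1350 / (m + ½) nm.
m=1: 900 nm (IR); m=2: 540 nm (visible); m=3: 386 nm (visible); m=4: 300 nm (UV).

2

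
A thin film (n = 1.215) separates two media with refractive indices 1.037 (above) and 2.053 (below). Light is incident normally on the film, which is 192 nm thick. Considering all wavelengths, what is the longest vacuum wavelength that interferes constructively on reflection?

467 nm

Top surface (1.037 → 1.215): reflection off a higher-index medium gives a half-wave phase shift.
At the lower boundary (n = 1.215 to n = 2.053) the reflected ray undergoes a half-wave phase shift.
Zero or two π shifts → no net half-wave offset.
With no net inversion, constructive interference in reflection requires 2 n t = m λ.
λ = 2 n t / m. The longest wavelength is m = 1: λ = 2 × 1.215 × 192 / 1.00 = 467 nm.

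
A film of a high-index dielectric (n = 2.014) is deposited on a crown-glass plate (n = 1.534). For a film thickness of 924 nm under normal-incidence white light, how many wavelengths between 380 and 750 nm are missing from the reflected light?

5

At the upper boundary (n = 1.0 to n = 2.014) the reflected ray undergoes a half-wave phase shift.
Ray reflecting at the bottom interface goes from n = 2.014 toward n = 1.534: no phase shift.
Exactly one π shift → a net half-wave offset.
For dark reflection here: 2 n t = m λ.
λ = 2 n t / m = 3722 / m nm.
m=4: 930 nm (IR); m=5: 744 nm (visible); m=6: 620 nm (visible); m=7: 532 nm (visible); m=8: 465 nm (visible); m=9: 414 nm (visible); m=10: 372 nm (UV).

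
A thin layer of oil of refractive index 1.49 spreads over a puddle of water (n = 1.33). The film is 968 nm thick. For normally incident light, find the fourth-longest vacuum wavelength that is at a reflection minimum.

721 nm

At the upper boundary (n = 1.0 to n = 1.49) the reflected ray undergoes a half-wave phase shift.
At the lower boundary (n = 1.49 to n = 1.33) the reflected ray undergoes no phase shift.
The two reflections differ by half a wavelength.
For dark reflection here: 2 n t = m λ.
λ = 2 n t / m. The fourth-longest wavelength is m = 4: λ = 2 × 1.49 × 968 / 4.00 = 721 nm.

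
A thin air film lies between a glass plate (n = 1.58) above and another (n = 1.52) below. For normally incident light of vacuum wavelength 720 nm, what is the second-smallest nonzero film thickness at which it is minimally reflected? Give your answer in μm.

At the upper boundary (n = 1.58 to n = 1.0) the reflected ray undergoes no phase shift.
At the lower boundary (n = 1.0 to n = 1.52) the reflected ray undergoes a half-wave phase shift.
Net: one phase inversion between the two reflected rays.
For minimum reflection here: 2 n t = m λ.
The second-smallest nonzero thickness corresponds to m = 2: t = m λ / (2 n) = 2.00 × 720 / (2 × 1.0) = 720 nm.

0.720 μm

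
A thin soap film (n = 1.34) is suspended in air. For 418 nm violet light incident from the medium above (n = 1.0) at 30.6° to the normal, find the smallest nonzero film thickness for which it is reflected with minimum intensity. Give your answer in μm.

0.169 μm

Top surface (1.0 → 1.34): reflection off a higher-index medium gives a half-wave phase shift.
At the lower boundary (n = 1.34 to n = 1.0) the reflected ray undergoes no phase shift.
Net: one phase inversion between the two reflected rays.
With one net inversion, destructive interference in reflection requires 2 n t cos θ_r = m λ.
Snell's law: 1.0 sin 30.6° = 1.34 sin θ_r → sin θ_r = 0.380, cos θ_r = 0.925.
Minimum nonzero at m = 1: t = λ / (2 n cos θ_r) = 418 / (2 × 1.34 × 0.925) = 169 nm.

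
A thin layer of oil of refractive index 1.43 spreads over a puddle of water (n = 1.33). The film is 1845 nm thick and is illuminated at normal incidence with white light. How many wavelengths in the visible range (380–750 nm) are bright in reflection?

At the upper boundary (n = 1.0 to n = 1.43) the reflected ray undergoes a half-wave phase shift.
Bottom surface (1.43 → 1.33): reflection off a lower-index medium gives no phase shift.
Net: one phase inversion between the two reflected rays.
With one net inversion, constructive interference in reflection requires 2 n t = (m + ½) λ.
λ = 2 n t / (m + ½) = 5277 / (m + ½) nm.
m=6: 812 nm (IR); m=7: 704 nm (visible); m=8: 621 nm (visible); m=9: 555 nm (visible); m=10: 503 nm (visible); m=11: 459 nm (visible); m=12: 422 nm (visible); m=13: 391 nm (visible); m=14: 364 nm (UV).

7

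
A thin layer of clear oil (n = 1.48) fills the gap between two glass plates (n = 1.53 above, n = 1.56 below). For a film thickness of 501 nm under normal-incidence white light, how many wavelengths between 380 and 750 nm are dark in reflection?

2

Top surface (1.53 → 1.48): reflection off a lower-index medium gives no phase shift.
At the lower boundary (n = 1.48 to n = 1.56) the reflected ray undergoes a half-wave phase shift.
Exactly one π shift → a net half-wave offset.
For weak reflection here: 2 n t = m λ.
λ = 2 n t / m = 1483 / m nm.
m=1: 1483 nm (IR); m=2: 741 nm (visible); m=3: 494 nm (visible); m=4: 371 nm (UV).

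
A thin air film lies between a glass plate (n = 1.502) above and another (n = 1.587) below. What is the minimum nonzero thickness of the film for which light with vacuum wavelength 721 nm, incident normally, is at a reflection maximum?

180 nm

Top surface (1.502 → 1.0): reflection off a lower-index medium gives no phase shift.
Bottom surface (1.0 → 1.587): reflection off a higher-index medium gives a half-wave phase shift.
The two reflections differ by half a wavelength.
With one net inversion, constructive interference in reflection requires 2 n t = (m + ½) λ.
Minimum at m = 0: t = λ / (4 n) = 721 / (4 × 1.0) = 180 nm.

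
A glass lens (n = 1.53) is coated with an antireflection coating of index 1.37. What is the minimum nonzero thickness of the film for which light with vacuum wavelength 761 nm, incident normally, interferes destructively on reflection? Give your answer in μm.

0.139 μm

Top surface (1.0 → 1.37): reflection off a higher-index medium gives a half-wave phase shift.
Ray reflecting at the bottom interface goes from n = 1.37 toward n = 1.53: a half-wave phase shift.
Net: no relative phase inversion (both shifts match).
So the condition for destructive reflection is 2 n t = (m + ½) λ.
Minimum at m = 0: t = λ / (4 n) = 761 / (4 × 1.37) = 139 nm.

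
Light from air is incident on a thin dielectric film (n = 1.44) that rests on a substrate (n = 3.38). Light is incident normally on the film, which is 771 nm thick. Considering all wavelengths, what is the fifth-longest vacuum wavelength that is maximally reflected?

At the upper boundary (n = 1.0 to n = 1.44) the reflected ray undergoes a half-wave phase shift.
At the lower boundary (n = 1.44 to n = 3.38) the reflected ray undergoes a half-wave phase shift.
Zero or two π shifts → no net half-wave offset.
With no net inversion, constructive interference in reflection requires 2 n t = m λ.
λ = 2 n t / m. The fifth-longest wavelength is m = 5: λ = 2 × 1.44 × 771 / 5.00 = 444 nm.

444 nm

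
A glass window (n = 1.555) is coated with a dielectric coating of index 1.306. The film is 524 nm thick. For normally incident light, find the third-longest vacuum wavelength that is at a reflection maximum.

Top surface (1.0 → 1.306): reflection off a higher-index medium gives a half-wave phase shift.
Bottom surface (1.306 → 1.555): reflection off a higher-index medium gives a half-wave phase shift.
Zero or two π shifts → no net half-wave offset.
With no net inversion, constructive interference in reflection requires 2 n t = m λ.
λ = 2 n t / m. The third-longest wavelength is m = 3: λ = 2 × 1.306 × 524 / 3.00 = 456 nm.

456 nm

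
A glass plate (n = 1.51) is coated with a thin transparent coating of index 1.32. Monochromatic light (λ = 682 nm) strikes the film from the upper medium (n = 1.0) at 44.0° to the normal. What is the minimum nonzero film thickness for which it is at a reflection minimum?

152 nm

Top surface (1.0 → 1.32): reflection off a higher-index medium gives a half-wave phase shift.
Bottom surface (1.32 → 1.51): reflection off a higher-index medium gives a half-wave phase shift.
Net: no relative phase inversion (both shifts match).
For weak reflection here: 2 n t cos θ_r = (m + ½) λ.
Snell's law: 1.0 sin 44.0° = 1.32 sin θ_r → sin θ_r = 0.526, cos θ_r = 0.850.
Minimum at m = 0: t = λ / (4 n cos θ_r) = 682 / (4 × 1.32 × 0.850) = 152 nm.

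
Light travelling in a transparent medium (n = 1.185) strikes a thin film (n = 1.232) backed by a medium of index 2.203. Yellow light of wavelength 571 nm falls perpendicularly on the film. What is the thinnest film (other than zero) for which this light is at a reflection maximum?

232 nm

Top surface (1.185 → 1.232): reflection off a higher-index medium gives a half-wave phase shift.
At the lower boundary (n = 1.232 to n = 2.203) the reflected ray undergoes a half-wave phase shift.
Net: no relative phase inversion (both shifts match).
For bright reflection here: 2 n t = m λ.
Minimum nonzero at m = 1: t = λ / (2 n) = 571 / (2 × 1.232) = 232 nm.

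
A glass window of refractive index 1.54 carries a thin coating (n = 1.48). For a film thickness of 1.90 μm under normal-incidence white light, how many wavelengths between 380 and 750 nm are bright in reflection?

Ray reflecting at the top interface goes from n = 1.0 toward n = 1.48: a half-wave phase shift.
Bottom surface (1.48 → 1.54): reflection off a higher-index medium gives a half-wave phase shift.
The two reflections carry the same phase change, so no net offset.
For bright reflection here: 2 n t = m λ.
λ = 2 n t / m = 5624 / m nm.
m=7: 803 nm (IR); m=8: 703 nm (visible); m=9: 625 nm (visible); m=10: 562 nm (visible); m=11: 511 nm (visible); m=12: 469 nm (visible); m=13: 433 nm (visible); m=14: 402 nm (visible); m=15: 375 nm (UV).

7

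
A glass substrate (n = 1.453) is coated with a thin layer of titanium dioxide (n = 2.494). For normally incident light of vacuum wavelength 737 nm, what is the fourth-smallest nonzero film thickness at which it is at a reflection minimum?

Ray reflecting at the top interface goes from n = 1.0 toward n = 2.494: a half-wave phase shift.
At the lower boundary (n = 2.494 to n = 1.453) the reflected ray undergoes no phase shift.
Exactly one π shift → a net half-wave offset.
With one net inversion, destructive interference in reflection requires 2 n t = m λ.
The fourth-smallest nonzero thickness corresponds to m = 4: t = m λ / (2 n) = 4.00 × 737 / (2 × 2.494) = 591 nm.

591 nm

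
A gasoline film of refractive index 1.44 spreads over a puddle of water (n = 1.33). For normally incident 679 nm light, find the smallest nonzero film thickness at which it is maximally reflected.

Top surface (1.0 → 1.44): reflection off a higher-index medium gives a half-wave phase shift.
At the lower boundary (n = 1.44 to n = 1.33) the reflected ray undergoes no phase shift.
The two reflections differ by half a wavelength.
With one net inversion, constructive interference in reflection requires 2 n t = (m + ½) λ.
Minimum at m = 0: t = λ / (4 n) = 679 / (4 × 1.44) = 118 nm.

118 nm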